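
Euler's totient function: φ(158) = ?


Factor n: 158 = 2 × 79
φ(n) = n · ∏(1 - 1/p) over distinct primes p | n
φ(158) = 158 · (1 - 1/2) · (1 - 1/79) = 78

φ(158) = 78


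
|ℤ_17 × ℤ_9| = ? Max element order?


|ℤ_17 × ℤ_9| = 17 × 9 = 153
Max element order = lcm(17,9) = 153
Cyclic? Yes (gcd=1)

|ℤ_17×ℤ_9| = 153, max element order = 153


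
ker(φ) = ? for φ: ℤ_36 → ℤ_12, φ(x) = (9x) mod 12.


Kernel = preimage of identity
ker(φ) = {x ∈ ℤ_36 : 9x ≡ 0 (mod 12)}. Since 12 | 36, φ is well-defined. The kernel is the cyclic subgroup ⟨4⟩ of ℤ_36 (order 9), i.e. {0, 4, 8, 12, 16, 20, 24, 28, 32}

ker(φ) = {0, 4, 8, 12, 16, 20, 24, 28, 32}


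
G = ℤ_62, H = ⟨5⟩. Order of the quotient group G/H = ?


|⟨5⟩| = n / gcd(5, 62) = 62 / 1 = 62
H is normal (ℤ_62 is abelian).
|G/H| = |G| / |H| = 62 / 62 = 1

|G/H| = 1


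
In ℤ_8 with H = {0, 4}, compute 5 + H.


5 + H = {5 + h (mod 8) : h ∈ H}
5+0=5, 5+4=1
5 + H = {1, 5} = 1 + H

5 + H = {1, 5}


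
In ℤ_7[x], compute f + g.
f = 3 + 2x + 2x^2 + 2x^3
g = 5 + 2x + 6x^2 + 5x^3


Add coefficients mod 7:
x^0: 3 + 5 = 1 (mod 7)
x^1: 2 + 2 = 4 (mod 7)
x^2: 2 + 6 = 1 (mod 7)
x^3: 2 + 5 = 0 (mod 7)
Result: 1 + 4x + x^2

f + g = 1 + 4x + x^2


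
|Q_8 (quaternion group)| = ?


Q_8 = {±1, ±i, ±j, ±k}
|Q_8| = 8

|Q_8 (quaternion group)| = 8


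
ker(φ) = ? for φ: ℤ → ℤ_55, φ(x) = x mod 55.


Kernel = preimage of identity
ker(φ) = {x ∈ ℤ : x ≡ 0 (mod 55)} = 55ℤ = {0, ±55, ±110, ...}

ker(φ) = 55ℤ


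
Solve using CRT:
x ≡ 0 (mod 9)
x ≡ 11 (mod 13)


m₁ = 9, m₂ = 13, gcd = 1, so CRT applies. M = m₁·m₂ = 117
Let M₁ = M/m₁ = 13, M₂ = M/m₂ = 9
Find y₁ ≡ M₁⁻¹ (mod m₁): 13⁻¹ ≡ 7 (mod 9)
Find y₂ ≡ M₂⁻¹ (mod m₂): 9⁻¹ ≡ 3 (mod 13)
x = a₁·M₁·y₁ + a₂·M₂·y₂ = 0·13·7 + 11·9·3 = 297
Reduce mod 117: x ≡ 63
Check: 63 mod 9 = 0 ✓, 63 mod 13 = 11 ✓

x ≡ 63 (mod 117)


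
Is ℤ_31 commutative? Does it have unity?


ℤ_31 is a commutative ring with unity 1; 31 is prime, so ℤ_31 is a field (hence an integral domain)
Commutative: Yes
Integral domain: Yes
Has unity: Yes

ℤ_31: Commutative=Yes, Unity=Yes


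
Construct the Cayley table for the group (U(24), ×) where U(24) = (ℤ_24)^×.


Elements: {1, 5, 7, 11, 13, 17, 19, 23}
Operation: multiplication mod 24
Entry (a, b) = (a × b) mod 24

Cayley table:
   |  1 |  5 |  7 | 11 | 13 | 17 | 19 | 23
 1 |  1 |  5 |  7 | 11 | 13 | 17 | 19 | 23
 5 |  5 |  1 | 11 |  7 | 17 | 13 | 23 | 19
 7 |  7 | 11 |  1 |  5 | 19 | 23 | 13 | 17
11 | 11 |  7 |  5 |  1 | 23 | 19 | 17 | 13
13 | 13 | 17 | 19 | 23 |  1 |  5 |  7 | 11
17 | 17 | 13 | 23 | 19 |  5 |  1 | 11 |  7
19 | 19 | 23 | 13 | 17 |  7 | 11 |  1 |  5
23 | 23 | 19 | 17 | 13 | 11 |  7 |  5 |  1


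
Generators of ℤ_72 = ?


g generates ℤ_n iff gcd(g,n) = 1
Prime factors of 72: 2, 3
Generators are g ∈ {1,...,71} not divisible by any of these primes.
Generators: {1, 5, 7, 11, 13, 17, 19, 23, 25, 29, 31, 35, 37, 41, 43, 47, 49, 53, 55, 59, 61, 65, 67, 71}
Number of generators = φ(72) = 24

Generators of ℤ_72 = {1, 5, 7, 11, 13, 17, 19, 23, 25, 29, 31, 35, 37, 41, 43, 47, 49, 53, 55, 59, 61, 65, 67, 71}


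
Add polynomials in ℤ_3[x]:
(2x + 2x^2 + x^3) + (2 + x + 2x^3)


Add coefficients mod 3:
x^0: 0 + 2 = 2 (mod 3)
x^1: 2 + 1 = 0 (mod 3)
x^2: 2 + 0 = 2 (mod 3)
x^3: 1 + 2 = 0 (mod 3)
Result: 2 + 2x^2

f + g = 2 + 2x^2


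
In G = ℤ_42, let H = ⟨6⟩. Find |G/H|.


|⟨6⟩| = n / gcd(6, 42) = 42 / 6 = 7
H is normal (ℤ_42 is abelian).
|G/H| = |G| / |H| = 42 / 7 = 6

|G/H| = 6


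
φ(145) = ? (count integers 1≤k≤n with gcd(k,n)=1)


Factor n: 145 = 5 × 29
φ(n) = n · ∏(1 - 1/p) over distinct primes p | n
φ(145) = 145 · (1 - 1/5) · (1 - 1/29) = 112

φ(145) = 112


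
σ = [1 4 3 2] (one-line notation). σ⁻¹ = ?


To find σ⁻¹, swap domain and range:
σ(1) = 1 → σ⁻¹(1) = 1
σ(2) = 4 → σ⁻¹(4) = 2
σ(3) = 3 → σ⁻¹(3) = 3
σ(4) = 2 → σ⁻¹(2) = 4

σ⁻¹ = [1 4 3 2]


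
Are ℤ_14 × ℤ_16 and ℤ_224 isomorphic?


Comparing ℤ_14 × ℤ_16 and ℤ_224:
gcd(14,16) = 2 ≠ 1. Max element order in ℤ_14×ℤ_16 is lcm(14,16) = 112 < 224, so it has no element of order 224

No, ℤ_14 × ℤ_16 ≇ ℤ_224


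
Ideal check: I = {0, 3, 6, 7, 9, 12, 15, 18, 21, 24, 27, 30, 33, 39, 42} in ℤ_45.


Check ideal conditions for I = {0, 3, 6, 7, 9, 12, 15, 18, 21, 24, 27, 30, 33, 39, 42} in ℤ_45:
(1) I is an additive subgroup? No
(2) For r ∈ ℤ_45 and a ∈ I: r·a ∈ I? No  [counterexample: r=2, a=7, r·a mod 45 = 14 ∉ I]

No, I is not an ideal of ℤ_45


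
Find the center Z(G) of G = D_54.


Z(G) = {g ∈ G | gx = xg for all x ∈ G}
For even n, Z(D_n) = {e, r^(n/2)}: the 180° rotation r^27 commutes with every reflection and rotation

Z(D_54) = {e, r^27}


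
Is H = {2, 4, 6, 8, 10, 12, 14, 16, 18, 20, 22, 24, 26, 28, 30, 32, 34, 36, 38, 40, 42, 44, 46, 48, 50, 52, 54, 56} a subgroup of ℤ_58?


Subgroup test for H = {2, 4, 6, 8, 10, 12, 14, 16, 18, 20, 22, 24, 26, 28, 30, 32, 34, 36, 38, 40, 42, 44, 46, 48, 50, 52, 54, 56} in (ℤ_58, +):
(1) 0 ∈ H? No
(2) Closure: for all a,b ∈ H, (a+b) mod 58 ∈ H? No  [counterexample: 2 + 56 = 0 ∉ H]
(3) Inverses: for all a ∈ H, -a mod 58 ∈ H? Yes

No, H is not a subgroup of ℤ_58


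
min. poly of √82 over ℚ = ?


√82 satisfies x² - 82 = 0, irreducible over ℚ since 82 is squarefree

Minimal polynomial: x² - 82


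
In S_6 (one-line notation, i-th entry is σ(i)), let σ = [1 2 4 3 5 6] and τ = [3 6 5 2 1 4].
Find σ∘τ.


σ∘τ: apply τ first, then σ
1 →τ 3 →σ 4
2 →τ 6 →σ 6
3 →τ 5 →σ 5
4 →τ 2 →σ 2
5 →τ 1 →σ 1
6 →τ 4 →σ 3

σ∘τ = [4 6 5 2 1 3]


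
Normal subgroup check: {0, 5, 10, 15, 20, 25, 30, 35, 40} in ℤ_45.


H = {0, 5, 10, 15, 20, 25, 30, 35, 40} in ℤ_45
ℤ_45 is abelian; every subgroup of an abelian group is normal

Yes, normal subgroup


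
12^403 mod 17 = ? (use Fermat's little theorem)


Fermat's little theorem: if p is prime and gcd(a,p)=1, then a^(p-1) ≡ 1 (mod p)
p = 17 is prime, gcd(12,17) = 1
Reduce exponent: 403 mod 16 = 3
So 12^403 ≡ 12^3 (mod 17)
12^3 mod 17 = 11

12^403 ≡ 11 (mod 17)


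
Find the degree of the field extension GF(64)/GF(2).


GF(64) = GF(2^6), so the extension degree is 6

[GF(64)/GF(2)] = 6


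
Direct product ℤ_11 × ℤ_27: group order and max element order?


|ℤ_11 × ℤ_27| = 11 × 27 = 297
Max element order = lcm(11,27) = 297
Cyclic? Yes (gcd=1)

|ℤ_11×ℤ_27| = 297, max element order = 297


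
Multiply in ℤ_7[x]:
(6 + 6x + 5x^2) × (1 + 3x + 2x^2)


Expand and collect like terms; reduce coefficients mod 7:
x^0: 6·1 = 6 ≡ 6 (mod 7)
x^1: 6·3 + 6·1 = 24 ≡ 3 (mod 7)
x^2: 6·2 + 6·3 + 5·1 = 35 ≡ 0 (mod 7)
x^3: 6·2 + 5·3 = 27 ≡ 6 (mod 7)
x^4: 5·2 = 10 ≡ 3 (mod 7)
Result: 6 + 3x + 6x^3 + 3x^4

f · g = 6 + 3x + 6x^3 + 3x^4


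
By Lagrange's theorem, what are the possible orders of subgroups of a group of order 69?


Lagrange's theorem: |H| divides |G|
|G| = 69
Divisors of 69: 1, 3, 23, 69

Possible subgroup orders: {1, 3, 23, 69}


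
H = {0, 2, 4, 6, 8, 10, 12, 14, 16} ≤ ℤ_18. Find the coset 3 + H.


3 + H = {3 + h (mod 18) : h ∈ H}
3+0=3, 3+2=5, 3+4=7, 3+6=9, 3+8=11, 3+10=13, 3+12=15, 3+14=17, 3+16=1
3 + H = {1, 3, 5, 7, 9, 11, 13, 15, 17} = 1 + H

3 + H = {1, 3, 5, 7, 9, 11, 13, 15, 17}


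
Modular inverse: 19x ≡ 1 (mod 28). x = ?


Use the extended Euclidean algorithm to write 1 = 19·s + 28·t; then s mod 28 is the inverse.
Euclidean algorithm:
  19 = 0·28 + 19
  28 = 1·19 + 9
  19 = 2·9 + 1
  9 = 9·1 + 0
gcd(19,28) = 1
Back-substitution gives: 19·(3) + 28·(-2) = 1
So 19⁻¹ ≡ 3 ≡ 3 (mod 28)
Check: 19 × 3 = 57 ≡ 1 (mod 28) ✓

19⁻¹ ≡ 3 (mod 28)


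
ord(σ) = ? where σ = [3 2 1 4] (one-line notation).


Cycle decomposition: (1 3)
Cycle lengths: 2
Order = lcm(2) = 2

ord(σ) = 2


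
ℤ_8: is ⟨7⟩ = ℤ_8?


g generates ℤ_n iff gcd(g, n) = 1
gcd(7, 8) = 1
Since gcd = 1, 7 is a generator.

Yes, 7 generates ℤ_8


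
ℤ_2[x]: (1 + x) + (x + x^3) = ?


Add coefficients mod 2:
x^0: 1 + 0 = 1 (mod 2)
x^1: 1 + 1 = 0 (mod 2)
x^2: 0 + 0 = 0 (mod 2)
x^3: 0 + 1 = 1 (mod 2)
Result: 1 + x^3

f + g = 1 + x^3


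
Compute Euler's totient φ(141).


Factor n: 141 = 3 × 47
φ(n) = n · ∏(1 - 1/p) over distinct primes p | n
φ(141) = 141 · (1 - 1/3) · (1 - 1/47) = 92

φ(141) = 92


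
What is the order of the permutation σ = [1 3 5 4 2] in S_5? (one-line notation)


Cycle decomposition: (2 3 5)
Cycle lengths: 3
Order = lcm(3) = 3

ord(σ) = 3


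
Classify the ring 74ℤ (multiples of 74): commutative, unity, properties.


74ℤ is a commutative ring under +,× but has no multiplicative identity (1 ∉ 74ℤ); it has no zero divisors, but without unity it is not an integral domain
Commutative: Yes
Integral domain: No
Has unity: No

74ℤ (multiples of 74): Commutative=Yes, Unity=No


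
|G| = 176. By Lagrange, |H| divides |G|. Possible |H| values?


Lagrange's theorem: |H| divides |G|
|G| = 176
Divisors of 176: 1, 2, 4, 8, 11, 16, 22, 44, 88, 176

Possible subgroup orders: {1, 2, 4, 8, 11, 16, 22, 44, 88, 176}


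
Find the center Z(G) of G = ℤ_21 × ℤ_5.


Z(G) = {g ∈ G | gx = xg for all x ∈ G}
Direct product of abelian groups is abelian, so Z(G) = G

Z(ℤ_21 × ℤ_5) = ℤ_21 × ℤ_5


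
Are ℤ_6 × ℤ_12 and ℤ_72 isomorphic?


Comparing ℤ_6 × ℤ_12 and ℤ_72:
gcd(6,12) = 6 ≠ 1. Max element order in ℤ_6×ℤ_12 is lcm(6,12) = 12 < 72, so it has no element of order 72

No, ℤ_6 × ℤ_12 ≇ ℤ_72


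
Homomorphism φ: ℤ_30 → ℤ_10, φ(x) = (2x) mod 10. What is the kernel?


Kernel = preimage of identity
ker(φ) = {x ∈ ℤ_30 : 2x ≡ 0 (mod 10)}. Since 10 | 30, φ is well-defined. The kernel is the cyclic subgroup ⟨5⟩ of ℤ_30 (order 6), i.e. {0, 5, 10, 15, 20, 25}

ker(φ) = {0, 5, 10, 15, 20, 25}


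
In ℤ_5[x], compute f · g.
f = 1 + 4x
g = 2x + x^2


Expand and collect like terms; reduce coefficients mod 5:
x^0: 1·0 = 0 ≡ 0 (mod 5)
x^1: 1·2 + 4·0 = 2 ≡ 2 (mod 5)
x^2: 1·1 + 4·2 = 9 ≡ 4 (mod 5)
x^3: 4·1 = 4 ≡ 4 (mod 5)
Result: 2x + 4x^2 + 4x^3

f · g = 2x + 4x^2 + 4x^3


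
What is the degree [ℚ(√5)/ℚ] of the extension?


√5 has minimal polynomial x² - 5 (irreducible over ℚ since 5 is squarefree)

[ℚ(√5)/ℚ] = 2


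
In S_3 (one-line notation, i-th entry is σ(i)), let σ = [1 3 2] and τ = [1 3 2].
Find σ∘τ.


σ∘τ: apply τ first, then σ
1 →τ 1 →σ 1
2 →τ 3 →σ 2
3 →τ 2 →σ 3

σ∘τ = [1 2 3]


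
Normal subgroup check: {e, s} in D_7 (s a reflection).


H = {e, s} in D_7 (s a reflection)
r·s·r⁻¹ = sr⁻² ≠ s for n ≥ 3, so {e, s} is not closed under conjugation

No, not a normal subgroup


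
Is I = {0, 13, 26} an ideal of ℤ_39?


Check ideal conditions for I = {0, 13, 26} in ℤ_39:
(1) I is an additive subgroup? Yes
(2) For r ∈ ℤ_39 and a ∈ I: r·a ∈ I? Yes

Yes, I is an ideal of ℤ_39


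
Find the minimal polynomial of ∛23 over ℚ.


∛23 satisfies x³ - 23 = 0, irreducible over ℚ (no rational root; 23 is not a perfect cube)

Minimal polynomial: x³ - 23


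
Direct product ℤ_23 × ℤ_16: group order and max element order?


|ℤ_23 × ℤ_16| = 23 × 16 = 368
Max element order = lcm(23,16) = 368
Cyclic? Yes (gcd=1)

|ℤ_23×ℤ_16| = 368, max element order = 368


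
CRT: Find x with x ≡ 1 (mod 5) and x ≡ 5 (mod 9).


m₁ = 5, m₂ = 9, gcd = 1, so CRT applies. M = m₁·m₂ = 45
Let M₁ = M/m₁ = 9, M₂ = M/m₂ = 5
Find y₁ ≡ M₁⁻¹ (mod m₁): 9⁻¹ ≡ 4 (mod 5)
Find y₂ ≡ M₂⁻¹ (mod m₂): 5⁻¹ ≡ 2 (mod 9)
x = a₁·M₁·y₁ + a₂·M₂·y₂ = 1·9·4 + 5·5·2 = 86
Reduce mod 45: x ≡ 41
Check: 41 mod 5 = 1 ✓, 41 mod 9 = 5 ✓

x ≡ 41 (mod 45)


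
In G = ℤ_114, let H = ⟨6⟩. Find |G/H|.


|⟨6⟩| = n / gcd(6, 114) = 114 / 6 = 19
H is normal (ℤ_114 is abelian).
|G/H| = |G| / |H| = 114 / 19 = 6

|G/H| = 6


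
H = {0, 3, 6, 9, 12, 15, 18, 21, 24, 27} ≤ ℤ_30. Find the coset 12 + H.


12 + H = {12 + h (mod 30) : h ∈ H}
12+0=12, 12+3=15, 12+6=18, 12+9=21, 12+12=24, 12+15=27, 12+18=0, 12+21=3, 12+24=6, 12+27=9
12 + H = {0, 3, 6, 9, 12, 15, 18, 21, 24, 27} = 0 + H

12 + H = {0, 3, 6, 9, 12, 15, 18, 21, 24, 27}


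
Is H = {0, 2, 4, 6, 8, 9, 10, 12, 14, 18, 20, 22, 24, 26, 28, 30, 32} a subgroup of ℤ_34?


Subgroup test for H = {0, 2, 4, 6, 8, 9, 10, 12, 14, 18, 20, 22, 24, 26, 28, 30, 32} in (ℤ_34, +):
(1) 0 ∈ H? Yes
(2) Closure: for all a,b ∈ H, (a+b) mod 34 ∈ H? No  [counterexample: 2 + 9 = 11 ∉ H]
(3) Inverses: for all a ∈ H, -a mod 34 ∈ H? No

No, H is not a subgroup of ℤ_34


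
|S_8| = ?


|S_n| = n! (number of permutations of n symbols)
|S_8| = 8! = 40320

|S_8| = 40320


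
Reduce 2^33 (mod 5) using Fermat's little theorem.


Fermat's little theorem: if p is prime and gcd(a,p)=1, then a^(p-1) ≡ 1 (mod p)
p = 5 is prime, gcd(2,5) = 1
Reduce exponent: 33 mod 4 = 1
So 2^33 ≡ 2^1 (mod 5)
2^1 mod 5 = 2

2^33 ≡ 2 (mod 5)


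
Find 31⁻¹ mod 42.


Use the extended Euclidean algorithm to write 1 = 31·s + 42·t; then s mod 42 is the inverse.
Euclidean algorithm:
  31 = 0·42 + 31
  42 = 1·31 + 11
  31 = 2·11 + 9
  11 = 1·9 + 2
  9 = 4·2 + 1
  2 = 2·1 + 0
gcd(31,42) = 1
Back-substitution gives: 31·(19) + 42·(-14) = 1
So 31⁻¹ ≡ 19 ≡ 19 (mod 42)
Check: 31 × 19 = 589 ≡ 1 (mod 42) ✓

31⁻¹ ≡ 19 (mod 42)


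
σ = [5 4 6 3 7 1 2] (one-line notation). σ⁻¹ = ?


To find σ⁻¹, swap domain and range:
σ(1) = 5 → σ⁻¹(5) = 1
σ(2) = 4 → σ⁻¹(4) = 2
σ(3) = 6 → σ⁻¹(6) = 3
σ(4) = 3 → σ⁻¹(3) = 4
σ(5) = 7 → σ⁻¹(7) = 5
σ(6) = 1 → σ⁻¹(1) = 6
σ(7) = 2 → σ⁻¹(2) = 7

σ⁻¹ = [6 7 4 2 1 3 5]


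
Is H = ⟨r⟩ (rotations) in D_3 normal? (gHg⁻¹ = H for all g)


H = ⟨r⟩ (rotations) in D_3
The rotation subgroup ⟨r⟩ has index 2 in D_3, so it is normal

Yes, normal subgroup


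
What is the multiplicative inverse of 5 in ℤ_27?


Use the extended Euclidean algorithm to write 1 = 5·s + 27·t; then s mod 27 is the inverse.
Euclidean algorithm:
  5 = 0·27 + 5
  27 = 5·5 + 2
  5 = 2·2 + 1
  2 = 2·1 + 0
gcd(5,27) = 1
Back-substitution gives: 5·(11) + 27·(-2) = 1
So 5⁻¹ ≡ 11 ≡ 11 (mod 27)
Check: 5 × 11 = 55 ≡ 1 (mod 27) ✓

5⁻¹ ≡ 11 (mod 27)


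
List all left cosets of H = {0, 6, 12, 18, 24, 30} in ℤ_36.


H = {0, 6, 12, 18, 24, 30}, |H| = 6
Number of cosets = |G|/|H| = 36/6 = 6
0 + H = {0, 6, 12, 18, 24, 30}
1 + H = {1, 7, 13, 19, 25, 31}
2 + H = {2, 8, 14, 20, 26, 32}
3 + H = {3, 9, 15, 21, 27, 33}
4 + H = {4, 10, 16, 22, 28, 34}
5 + H = {5, 11, 17, 23, 29, 35}

Cosets: 0+H={0,6,12,18,24,30}; 1+H={1,7,13,19,25,31}; 2+H={2,8,14,20,26,32}; 3+H={3,9,15,21,27,33}; 4+H={4,10,16,22,28,34}; 5+H={5,11,17,23,29,35}


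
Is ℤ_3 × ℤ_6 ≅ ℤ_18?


Comparing ℤ_3 × ℤ_6 and ℤ_18:
gcd(3,6) = 3 ≠ 1. Max element order in ℤ_3×ℤ_6 is lcm(3,6) = 6 < 18, so it has no element of order 18

No, ℤ_3 × ℤ_6 ≇ ℤ_18


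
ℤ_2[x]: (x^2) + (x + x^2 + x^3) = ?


Add coefficients mod 2:
x^0: 0 + 0 = 0 (mod 2)
x^1: 0 + 1 = 1 (mod 2)
x^2: 1 + 1 = 0 (mod 2)
x^3: 0 + 1 = 1 (mod 2)
Result: x + x^3

f + g = x + x^3


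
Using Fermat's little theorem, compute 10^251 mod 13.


Fermat's little theorem: if p is prime and gcd(a,p)=1, then a^(p-1) ≡ 1 (mod p)
p = 13 is prime, gcd(10,13) = 1
Reduce exponent: 251 mod 12 = 11
So 10^251 ≡ 10^11 (mod 13)
10^11 mod 13 = 4

10^251 ≡ 4 (mod 13)


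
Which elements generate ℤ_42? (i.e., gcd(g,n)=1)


g generates ℤ_n iff gcd(g,n) = 1
Prime factors of 42: 2, 3, 7
Generators are g ∈ {1,...,41} not divisible by any of these primes.
Generators: {1, 5, 11, 13, 17, 19, 23, 25, 29, 31, 37, 41}
Number of generators = φ(42) = 12

Generators of ℤ_42 = {1, 5, 11, 13, 17, 19, 23, 25, 29, 31, 37, 41}


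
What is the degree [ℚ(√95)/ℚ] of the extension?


√95 has minimal polynomial x² - 95 (irreducible over ℚ since 95 is squarefree)

[ℚ(√95)/ℚ] = 2


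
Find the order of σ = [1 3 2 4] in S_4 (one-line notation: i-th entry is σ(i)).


Cycle decomposition: (2 3)
Cycle lengths: 2
Order = lcm(2) = 2

ord(σ) = 2


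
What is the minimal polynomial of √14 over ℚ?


√14 satisfies x² - 14 = 0, irreducible over ℚ since 14 is squarefree

Minimal polynomial: x² - 14


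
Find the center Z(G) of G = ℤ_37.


Z(G) = {g ∈ G | gx = xg for all x ∈ G}
ℤ_37 is abelian, so Z(G) = G

Z(ℤ_37) = ℤ_37


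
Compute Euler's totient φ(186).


Factor n: 186 = 2 × 3 × 31
φ(n) = n · ∏(1 - 1/p) over distinct primes p | n
φ(186) = 186 · (1 - 1/2) · (1 - 1/3) · (1 - 1/31) = 60

φ(186) = 60


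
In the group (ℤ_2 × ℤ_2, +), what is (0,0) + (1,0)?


Operation: componentwise addition mod (2, 2)
(0,0) + (1,0) = ((a₁+b₁) mod 2, (a₂+b₂) mod 2) with a = (0,0), b = (1,0)

(0,0) + (1,0) = (1,0)


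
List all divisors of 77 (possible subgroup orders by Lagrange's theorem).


Lagrange's theorem: |H| divides |G|
|G| = 77
Divisors of 77: 1, 7, 11, 77

Possible subgroup orders: {1, 7, 11, 77}


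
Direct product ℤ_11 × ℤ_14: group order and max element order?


|ℤ_11 × ℤ_14| = 11 × 14 = 154
Max element order = lcm(11,14) = 154
Cyclic? Yes (gcd=1)

|ℤ_11×ℤ_14| = 154, max element order = 154


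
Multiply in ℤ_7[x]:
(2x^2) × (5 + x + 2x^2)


Expand and collect like terms; reduce coefficients mod 7:
x^0: 0·5 = 0 ≡ 0 (mod 7)
x^1: 0·1 + 0·5 = 0 ≡ 0 (mod 7)
x^2: 0·2 + 0·1 + 2·5 = 10 ≡ 3 (mod 7)
x^3: 0·2 + 2·1 = 2 ≡ 2 (mod 7)
x^4: 2·2 = 4 ≡ 4 (mod 7)
Result: 3x^2 + 2x^3 + 4x^4

f · g = 3x^2 + 2x^3 + 4x^4


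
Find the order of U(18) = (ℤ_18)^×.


U(n) is the group of units mod n; |U(n)| = φ(n)
|U(18)| = φ(18) = 6

|U(18) = (ℤ_18)^×| = 6


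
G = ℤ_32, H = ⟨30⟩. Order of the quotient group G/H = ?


|⟨30⟩| = n / gcd(30, 32) = 32 / 2 = 16
H is normal (ℤ_32 is abelian).
|G/H| = |G| / |H| = 32 / 16 = 2

|G/H| = 2


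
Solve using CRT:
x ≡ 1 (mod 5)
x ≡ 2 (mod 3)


m₁ = 5, m₂ = 3, gcd = 1, so CRT applies. M = m₁·m₂ = 15
Let M₁ = M/m₁ = 3, M₂ = M/m₂ = 5
Find y₁ ≡ M₁⁻¹ (mod m₁): 3⁻¹ ≡ 2 (mod 5)
Find y₂ ≡ M₂⁻¹ (mod m₂): 5⁻¹ ≡ 2 (mod 3)
x = a₁·M₁·y₁ + a₂·M₂·y₂ = 1·3·2 + 2·5·2 = 26
Reduce mod 15: x ≡ 11
Check: 11 mod 5 = 1 ✓, 11 mod 3 = 2 ✓

x ≡ 11 (mod 15)


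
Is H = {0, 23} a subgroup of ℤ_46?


Subgroup test for H = {0, 23} in (ℤ_46, +):
(1) 0 ∈ H? Yes
(2) Closure: for all a,b ∈ H, (a+b) mod 46 ∈ H? Yes
(3) Inverses: for all a ∈ H, -a mod 46 ∈ H? Yes

Yes, H is a subgroup of ℤ_46


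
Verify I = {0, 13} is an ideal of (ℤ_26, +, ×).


Check ideal conditions for I = {0, 13} in ℤ_26:
(1) I is an additive subgroup? Yes
(2) For r ∈ ℤ_26 and a ∈ I: r·a ∈ I? Yes

Yes, I is an ideal of ℤ_26


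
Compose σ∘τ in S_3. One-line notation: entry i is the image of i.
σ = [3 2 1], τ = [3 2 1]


σ∘τ: apply τ first, then σ
1 →τ 3 →σ 1
2 →τ 2 →σ 2
3 →τ 1 →σ 3

σ∘τ = [1 2 3]


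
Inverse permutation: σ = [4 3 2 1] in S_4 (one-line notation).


To find σ⁻¹, swap domain and range:
σ(1) = 4 → σ⁻¹(4) = 1
σ(2) = 3 → σ⁻¹(3) = 2
σ(3) = 2 → σ⁻¹(2) = 3
σ(4) = 1 → σ⁻¹(1) = 4

σ⁻¹ = [4 3 2 1]


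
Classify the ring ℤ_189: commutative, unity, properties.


ℤ_189 is a commutative ring with unity 1; 189 = 3×63 is composite, so 3·63 ≡ 0 gives zero divisors (not an integral domain)
Commutative: Yes
Integral domain: No
Has unity: Yes

ℤ_189: Commutative=Yes, Unity=Yes


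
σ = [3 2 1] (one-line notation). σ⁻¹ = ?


To find σ⁻¹, swap domain and range:
σ(1) = 3 → σ⁻¹(3) = 1
σ(2) = 2 → σ⁻¹(2) = 2
σ(3) = 1 → σ⁻¹(1) = 3

σ⁻¹ = [3 2 1]


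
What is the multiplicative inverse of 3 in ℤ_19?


Use the extended Euclidean algorithm to write 1 = 3·s + 19·t; then s mod 19 is the inverse.
Euclidean algorithm:
  3 = 0·19 + 3
  19 = 6·3 + 1
  3 = 3·1 + 0
gcd(3,19) = 1
Back-substitution gives: 3·(-6) + 19·(1) = 1
So 3⁻¹ ≡ -6 ≡ 13 (mod 19)
Check: 3 × 13 = 39 ≡ 1 (mod 19) ✓

3⁻¹ ≡ 13 (mod 19)


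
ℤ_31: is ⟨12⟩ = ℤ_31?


g generates ℤ_n iff gcd(g, n) = 1
gcd(12, 31) = 1
Since gcd = 1, 12 is a generator.

Yes, 12 generates ℤ_31


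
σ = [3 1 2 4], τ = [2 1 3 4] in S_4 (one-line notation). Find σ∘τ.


σ∘τ: apply τ first, then σ
1 →τ 2 →σ 1
2 →τ 1 →σ 3
3 →τ 3 →σ 2
4 →τ 4 →σ 4

σ∘τ = [1 3 2 4]


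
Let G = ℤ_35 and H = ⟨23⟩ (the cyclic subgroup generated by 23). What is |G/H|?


|⟨23⟩| = n / gcd(23, 35) = 35 / 1 = 35
H is normal (ℤ_35 is abelian).
|G/H| = |G| / |H| = 35 / 35 = 1

|G/H| = 1


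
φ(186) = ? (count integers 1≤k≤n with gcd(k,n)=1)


Factor n: 186 = 2 × 3 × 31
φ(n) = n · ∏(1 - 1/p) over distinct primes p | n
φ(186) = 186 · (1 - 1/2) · (1 - 1/3) · (1 - 1/31) = 60

φ(186) = 60


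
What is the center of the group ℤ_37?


Z(G) = {g ∈ G | gx = xg for all x ∈ G}
ℤ_37 is abelian, so Z(G) = G

Z(ℤ_37) = ℤ_37


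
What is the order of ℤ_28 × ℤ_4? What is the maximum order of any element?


|ℤ_28 × ℤ_4| = 28 × 4 = 112
Max element order = lcm(28,4) = 28
Cyclic? No (gcd=4)

|ℤ_28×ℤ_4| = 112, max element order = 28


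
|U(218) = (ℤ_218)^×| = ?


U(n) is the group of units mod n; |U(n)| = φ(n)
|U(218)| = φ(218) = 108

|U(218) = (ℤ_218)^×| = 108


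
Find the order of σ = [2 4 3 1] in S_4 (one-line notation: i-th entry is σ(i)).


Cycle decomposition: (1 2 4)
Cycle lengths: 3
Order = lcm(3) = 3

ord(σ) = 3


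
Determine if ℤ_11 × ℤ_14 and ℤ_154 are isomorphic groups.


Comparing ℤ_11 × ℤ_14 and ℤ_154:
gcd(11,14) = 1, so ℤ_11 × ℤ_14 ≅ ℤ_154 (CRT)

Yes, ℤ_11 × ℤ_14 ≅ ℤ_154


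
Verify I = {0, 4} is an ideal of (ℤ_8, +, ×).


Check ideal conditions for I = {0, 4} in ℤ_8:
(1) I is an additive subgroup? Yes
(2) For r ∈ ℤ_8 and a ∈ I: r·a ∈ I? Yes

Yes, I is an ideal of ℤ_8


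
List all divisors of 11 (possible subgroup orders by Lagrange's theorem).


Lagrange's theorem: |H| divides |G|
|G| = 11
Divisors of 11: 1, 11

Possible subgroup orders: {1, 11}


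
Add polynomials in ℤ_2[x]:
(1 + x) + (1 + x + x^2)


Add coefficients mod 2:
x^0: 1 + 1 = 0 (mod 2)
x^1: 1 + 1 = 0 (mod 2)
x^2: 0 + 1 = 1 (mod 2)
Result: x^2

f + g = x^2


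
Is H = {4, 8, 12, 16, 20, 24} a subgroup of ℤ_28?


Subgroup test for H = {4, 8, 12, 16, 20, 24} in (ℤ_28, +):
(1) 0 ∈ H? No
(2) Closure: for all a,b ∈ H, (a+b) mod 28 ∈ H? No  [counterexample: 4 + 24 = 0 ∉ H]
(3) Inverses: for all a ∈ H, -a mod 28 ∈ H? Yes

No, H is not a subgroup of ℤ_28


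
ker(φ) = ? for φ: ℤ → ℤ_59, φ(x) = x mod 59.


Kernel = preimage of identity
ker(φ) = {x ∈ ℤ : x ≡ 0 (mod 59)} = 59ℤ = {0, ±59, ±118, ...}

ker(φ) = 59ℤ


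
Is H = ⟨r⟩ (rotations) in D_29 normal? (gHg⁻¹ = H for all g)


H = ⟨r⟩ (rotations) in D_29
The rotation subgroup ⟨r⟩ has index 2 in D_29, so it is normal

Yes, normal subgroup


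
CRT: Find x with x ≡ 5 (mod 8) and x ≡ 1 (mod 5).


m₁ = 8, m₂ = 5, gcd = 1, so CRT applies. M = m₁·m₂ = 40
Let M₁ = M/m₁ = 5, M₂ = M/m₂ = 8
Find y₁ ≡ M₁⁻¹ (mod m₁): 5⁻¹ ≡ 5 (mod 8)
Find y₂ ≡ M₂⁻¹ (mod m₂): 8⁻¹ ≡ 2 (mod 5)
x = a₁·M₁·y₁ + a₂·M₂·y₂ = 5·5·5 + 1·8·2 = 141
Reduce mod 40: x ≡ 21
Check: 21 mod 8 = 5 ✓, 21 mod 5 = 1 ✓

x ≡ 21 (mod 40)


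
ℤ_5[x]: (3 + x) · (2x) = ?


Expand and collect like terms; reduce coefficients mod 5:
x^0: 3·0 = 0 ≡ 0 (mod 5)
x^1: 3·2 + 1·0 = 6 ≡ 1 (mod 5)
x^2: 1·2 = 2 ≡ 2 (mod 5)
Result: x + 2x^2

f · g = x + 2x^2


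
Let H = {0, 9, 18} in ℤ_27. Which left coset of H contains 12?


12 + H = {12 + h (mod 27) : h ∈ H}
12+0=12, 12+9=21, 12+18=3
12 + H = {3, 12, 21} = 3 + H

12 + H = {3, 12, 21}


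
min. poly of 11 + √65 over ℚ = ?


Let α = 11 + √65. Then α - 11 = √65, so (α - 11)² = 65, giving α² - 22α + 56 = 0. Degree 2 and α ∉ ℚ, so this is the minimal polynomial.

Minimal polynomial: x² - 22x + 56


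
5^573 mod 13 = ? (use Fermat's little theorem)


Fermat's little theorem: if p is prime and gcd(a,p)=1, then a^(p-1) ≡ 1 (mod p)
p = 13 is prime, gcd(5,13) = 1
Reduce exponent: 573 mod 12 = 9
So 5^573 ≡ 5^9 (mod 13)
5^9 mod 13 = 5

5^573 ≡ 5 (mod 13)


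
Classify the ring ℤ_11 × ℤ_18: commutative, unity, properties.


Direct product ring; commutative with unity (1,1); but (1,0)·(0,1) = (0,0) gives zero divisors, so not an integral domain
Commutative: Yes
Integral domain: No
Has unity: Yes

ℤ_11 × ℤ_18: Commutative=Yes, Unity=Yes


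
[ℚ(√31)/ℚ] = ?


√31 has minimal polynomial x² - 31 (irreducible over ℚ since 31 is squarefree)

[ℚ(√31)/ℚ] = 2


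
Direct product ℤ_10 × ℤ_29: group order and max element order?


|ℤ_10 × ℤ_29| = 10 × 29 = 290
Max element order = lcm(10,29) = 290
Cyclic? Yes (gcd=1)

|ℤ_10×ℤ_29| = 290, max element order = 290


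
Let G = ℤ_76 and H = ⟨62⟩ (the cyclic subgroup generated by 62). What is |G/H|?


|⟨62⟩| = n / gcd(62, 76) = 76 / 2 = 38
H is normal (ℤ_76 is abelian).
|G/H| = |G| / |H| = 76 / 38 = 2

|G/H| = 2


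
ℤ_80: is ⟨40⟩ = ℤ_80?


g generates ℤ_n iff gcd(g, n) = 1
gcd(40, 80) = 40
Since gcd = 40 ≠ 1, ⟨40⟩ has order 2 < 80, so 40 is not a generator.

No, 40 does not generate ℤ_80


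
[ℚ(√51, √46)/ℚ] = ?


[ℚ(√51,√46):ℚ] = [ℚ(√51,√46):ℚ(√51)]·[ℚ(√51):ℚ] = 2·2 = 4

[ℚ(√51, √46)/ℚ] = 4


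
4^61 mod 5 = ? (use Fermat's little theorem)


Fermat's little theorem: if p is prime and gcd(a,p)=1, then a^(p-1) ≡ 1 (mod p)
p = 5 is prime, gcd(4,5) = 1
Reduce exponent: 61 mod 4 = 1
So 4^61 ≡ 4^1 (mod 5)
4^1 mod 5 = 4

4^61 ≡ 4 (mod 5)


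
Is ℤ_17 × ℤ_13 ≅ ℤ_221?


Comparing ℤ_17 × ℤ_13 and ℤ_221:
gcd(17,13) = 1, so ℤ_17 × ℤ_13 ≅ ℤ_221 (CRT)

Yes, ℤ_17 × ℤ_13 ≅ ℤ_221


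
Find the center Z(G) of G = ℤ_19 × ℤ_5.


Z(G) = {g ∈ G | gx = xg for all x ∈ G}
Direct product of abelian groups is abelian, so Z(G) = G

Z(ℤ_19 × ℤ_5) = ℤ_19 × ℤ_5


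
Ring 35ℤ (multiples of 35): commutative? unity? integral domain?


35ℤ is a commutative ring under +,× but has no multiplicative identity (1 ∉ 35ℤ); it has no zero divisors, but without unity it is not an integral domain
Commutative: Yes
Integral domain: No
Has unity: No

35ℤ (multiples of 35): Commutative=Yes, Unity=No


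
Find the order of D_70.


|D_n| = 2n (n rotations and n reflections)
|D_70| = 2×70 = 140

|D_70| = 140


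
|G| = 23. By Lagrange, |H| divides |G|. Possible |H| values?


Lagrange's theorem: |H| divides |G|
|G| = 23
Divisors of 23: 1, 23

Possible subgroup orders: {1, 23}


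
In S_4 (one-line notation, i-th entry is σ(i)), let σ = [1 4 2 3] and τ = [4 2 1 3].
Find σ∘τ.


σ∘τ: apply τ first, then σ
1 →τ 4 →σ 3
2 →τ 2 →σ 4
3 →τ 1 →σ 1
4 →τ 3 →σ 2

σ∘τ = [3 4 1 2]


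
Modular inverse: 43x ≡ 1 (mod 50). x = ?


Use the extended Euclidean algorithm to write 1 = 43·s + 50·t; then s mod 50 is the inverse.
Euclidean algorithm:
  43 = 0·50 + 43
  50 = 1·43 + 7
  43 = 6·7 + 1
  7 = 7·1 + 0
gcd(43,50) = 1
Back-substitution gives: 43·(7) + 50·(-6) = 1
So 43⁻¹ ≡ 7 ≡ 7 (mod 50)
Check: 43 × 7 = 301 ≡ 1 (mod 50) ✓

43⁻¹ ≡ 7 (mod 50)


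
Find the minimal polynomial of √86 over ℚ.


√86 satisfies x² - 86 = 0, irreducible over ℚ since 86 is squarefree

Minimal polynomial: x² - 86


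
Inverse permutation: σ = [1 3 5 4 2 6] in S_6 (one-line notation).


To find σ⁻¹, swap domain and range:
σ(1) = 1 → σ⁻¹(1) = 1
σ(2) = 3 → σ⁻¹(3) = 2
σ(3) = 5 → σ⁻¹(5) = 3
σ(4) = 4 → σ⁻¹(4) = 4
σ(5) = 2 → σ⁻¹(2) = 5
σ(6) = 6 → σ⁻¹(6) = 6

σ⁻¹ = [1 5 2 4 3 6]


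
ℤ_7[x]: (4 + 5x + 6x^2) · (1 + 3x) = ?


Expand and collect like terms; reduce coefficients mod 7:
x^0: 4·1 = 4 ≡ 4 (mod 7)
x^1: 4·3 + 5·1 = 17 ≡ 3 (mod 7)
x^2: 5·3 + 6·1 = 21 ≡ 0 (mod 7)
x^3: 6·3 = 18 ≡ 4 (mod 7)
Result: 4 + 3x + 4x^3

f · g = 4 + 3x + 4x^3


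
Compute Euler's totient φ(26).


φ(n) = count of k ∈ {1,...,n} with gcd(k,n)=1
Coprimes to 26: {1, 3, 5, 7, 9, 11, 15, 17, 19, 21, 23, 25}
Count: 12

φ(26) = 12


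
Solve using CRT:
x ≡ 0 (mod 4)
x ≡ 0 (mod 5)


m₁ = 4, m₂ = 5, gcd = 1, so CRT applies. M = m₁·m₂ = 20
Let M₁ = M/m₁ = 5, M₂ = M/m₂ = 4
Find y₁ ≡ M₁⁻¹ (mod m₁): 5⁻¹ ≡ 1 (mod 4)
Find y₂ ≡ M₂⁻¹ (mod m₂): 4⁻¹ ≡ 4 (mod 5)
x = a₁·M₁·y₁ + a₂·M₂·y₂ = 0·5·1 + 0·4·4 = 0
Reduce mod 20: x ≡ 0
Check: 0 mod 4 = 0 ✓, 0 mod 5 = 0 ✓

x ≡ 0 (mod 20)


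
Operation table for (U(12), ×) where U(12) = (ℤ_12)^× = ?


Elements: {1, 5, 7, 11}
Operation: multiplication mod 12
Entry (a, b) = (a × b) mod 12

Cayley table:
   |  1 |  5 |  7 | 11
 1 |  1 |  5 |  7 | 11
 5 |  5 |  1 | 11 |  7
 7 |  7 | 11 |  1 |  5
11 | 11 |  7 |  5 |  1


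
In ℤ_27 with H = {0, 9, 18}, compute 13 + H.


13 + H = {13 + h (mod 27) : h ∈ H}
13+0=13, 13+9=22, 13+18=4
13 + H = {4, 13, 22} = 4 + H

13 + H = {4, 13, 22}


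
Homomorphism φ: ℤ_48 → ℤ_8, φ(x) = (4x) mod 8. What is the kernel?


Kernel = preimage of identity
ker(φ) = {x ∈ ℤ_48 : 4x ≡ 0 (mod 8)}. Since 8 | 48, φ is well-defined. The kernel is the cyclic subgroup ⟨2⟩ of ℤ_48 (order 24), i.e. {0, 2, 4, 6, 8, 10, 12, 14, 16, 18, 20, 22, 24, 26, 28, 30, 32, 34, 36, 38, 40, 42, 44, 46}

ker(φ) = {0, 2, 4, 6, 8, 10, 12, 14, 16, 18, 20, 22, 24, 26, 28, 30, 32, 34, 36, 38, 40, 42, 44, 46}


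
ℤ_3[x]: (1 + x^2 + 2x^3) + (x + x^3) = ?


Add coefficients mod 3:
x^0: 1 + 0 = 1 (mod 3)
x^1: 0 + 1 = 1 (mod 3)
x^2: 1 + 0 = 1 (mod 3)
x^3: 2 + 1 = 0 (mod 3)
Result: 1 + x + x^2

f + g = 1 + x + x^2


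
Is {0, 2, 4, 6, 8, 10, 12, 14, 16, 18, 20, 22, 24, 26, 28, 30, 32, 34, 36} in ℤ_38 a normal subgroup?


H = {0, 2, 4, 6, 8, 10, 12, 14, 16, 18, 20, 22, 24, 26, 28, 30, 32, 34, 36} in ℤ_38
ℤ_38 is abelian; every subgroup of an abelian group is normal

Yes, normal subgroup


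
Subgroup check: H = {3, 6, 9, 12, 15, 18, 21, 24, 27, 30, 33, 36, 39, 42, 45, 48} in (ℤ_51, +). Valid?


Subgroup test for H = {3, 6, 9, 12, 15, 18, 21, 24, 27, 30, 33, 36, 39, 42, 45, 48} in (ℤ_51, +):
(1) 0 ∈ H? No
(2) Closure: for all a,b ∈ H, (a+b) mod 51 ∈ H? No  [counterexample: 3 + 48 = 0 ∉ H]
(3) Inverses: for all a ∈ H, -a mod 51 ∈ H? Yes

No, H is not a subgroup of ℤ_51


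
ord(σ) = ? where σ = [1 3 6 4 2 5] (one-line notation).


Cycle decomposition: (2 3 6 5)
Cycle lengths: 4
Order = lcm(4) = 4

ord(σ) = 4


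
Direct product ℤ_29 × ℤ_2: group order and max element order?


|ℤ_29 × ℤ_2| = 29 × 2 = 58
Max element order = lcm(29,2) = 58
Cyclic? Yes (gcd=1)

|ℤ_29×ℤ_2| = 58, max element order = 58


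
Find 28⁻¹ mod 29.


Use the extended Euclidean algorithm to write 1 = 28·s + 29·t; then s mod 29 is the inverse.
Euclidean algorithm:
  28 = 0·29 + 28
  29 = 1·28 + 1
  28 = 28·1 + 0
gcd(28,29) = 1
Back-substitution gives: 28·(-1) + 29·(1) = 1
So 28⁻¹ ≡ -1 ≡ 28 (mod 29)
Check: 28 × 28 = 784 ≡ 1 (mod 29) ✓

28⁻¹ ≡ 28 (mod 29)


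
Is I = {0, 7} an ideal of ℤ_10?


Check ideal conditions for I = {0, 7} in ℤ_10:
(1) I is an additive subgroup? No
(2) For r ∈ ℤ_10 and a ∈ I: r·a ∈ I? No  [counterexample: r=2, a=7, r·a mod 10 = 4 ∉ I]

No, I is not an ideal of ℤ_10


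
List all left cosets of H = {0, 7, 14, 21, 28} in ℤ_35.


H = {0, 7, 14, 21, 28}, |H| = 5
Number of cosets = |G|/|H| = 35/5 = 7
0 + H = {0, 7, 14, 21, 28}
1 + H = {1, 8, 15, 22, 29}
2 + H = {2, 9, 16, 23, 30}
3 + H = {3, 10, 17, 24, 31}
4 + H = {4, 11, 18, 25, 32}
5 + H = {5, 12, 19, 26, 33}
6 + H = {6, 13, 20, 27, 34}

Cosets: 0+H={0,7,14,21,28}; 1+H={1,8,15,22,29}; 2+H={2,9,16,23,30}; 3+H={3,10,17,24,31}; 4+H={4,11,18,25,32}; 5+H={5,12,19,26,33}; 6+H={6,13,20,27,34}


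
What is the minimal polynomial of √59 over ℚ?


√59 satisfies x² - 59 = 0, irreducible over ℚ since 59 is squarefree

Minimal polynomial: x² - 59


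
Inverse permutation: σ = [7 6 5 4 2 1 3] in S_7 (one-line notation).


To find σ⁻¹, swap domain and range:
σ(1) = 7 → σ⁻¹(7) = 1
σ(2) = 6 → σ⁻¹(6) = 2
σ(3) = 5 → σ⁻¹(5) = 3
σ(4) = 4 → σ⁻¹(4) = 4
σ(5) = 2 → σ⁻¹(2) = 5
σ(6) = 1 → σ⁻¹(1) = 6
σ(7) = 3 → σ⁻¹(3) = 7

σ⁻¹ = [6 5 7 4 3 2 1]


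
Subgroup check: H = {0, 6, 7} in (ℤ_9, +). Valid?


Subgroup test for H = {0, 6, 7} in (ℤ_9, +):
(1) 0 ∈ H? Yes
(2) Closure: for all a,b ∈ H, (a+b) mod 9 ∈ H? No  [counterexample: 6 + 6 = 3 ∉ H]
(3) Inverses: for all a ∈ H, -a mod 9 ∈ H? No

No, H is not a subgroup of ℤ_9


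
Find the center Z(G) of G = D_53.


Z(G) = {g ∈ G | gx = xg for all x ∈ G}
For odd n, Z(D_n) = {e}: no nontrivial rotation commutes with all reflections

Z(D_53) = {e}


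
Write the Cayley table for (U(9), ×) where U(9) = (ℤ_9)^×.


Elements: {1, 2, 4, 5, 7, 8}
Operation: multiplication mod 9
Entry (a, b) = (a × b) mod 9

Cayley table:
  | 1 | 2 | 4 | 5 | 7 | 8
1 | 1 | 2 | 4 | 5 | 7 | 8
2 | 2 | 4 | 8 | 1 | 5 | 7
4 | 4 | 8 | 7 | 2 | 1 | 5
5 | 5 | 1 | 2 | 7 | 8 | 4
7 | 7 | 5 | 1 | 8 | 4 | 2
8 | 8 | 7 | 5 | 4 | 2 | 1


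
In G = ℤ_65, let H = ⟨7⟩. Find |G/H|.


|⟨7⟩| = n / gcd(7, 65) = 65 / 1 = 65
H is normal (ℤ_65 is abelian).
|G/H| = |G| / |H| = 65 / 65 = 1

|G/H| = 1


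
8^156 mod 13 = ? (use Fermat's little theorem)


Fermat's little theorem: if p is prime and gcd(a,p)=1, then a^(p-1) ≡ 1 (mod p)
p = 13 is prime, gcd(8,13) = 1
Reduce exponent: 156 mod 12 = 0
So 8^156 ≡ 8^0 (mod 13)
8^0 = 1

8^156 ≡ 1 (mod 13)


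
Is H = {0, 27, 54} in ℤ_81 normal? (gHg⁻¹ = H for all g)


H = {0, 27, 54} in ℤ_81
ℤ_81 is abelian; every subgroup of an abelian group is normal

Yes, normal subgroup


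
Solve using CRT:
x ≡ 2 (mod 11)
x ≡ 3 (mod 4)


m₁ = 11, m₂ = 4, gcd = 1, so CRT applies. M = m₁·m₂ = 44
Let M₁ = M/m₁ = 4, M₂ = M/m₂ = 11
Find y₁ ≡ M₁⁻¹ (mod m₁): 4⁻¹ ≡ 3 (mod 11)
Find y₂ ≡ M₂⁻¹ (mod m₂): 11⁻¹ ≡ 3 (mod 4)
x = a₁·M₁·y₁ + a₂·M₂·y₂ = 2·4·3 + 3·11·3 = 123
Reduce mod 44: x ≡ 35
Check: 35 mod 11 = 2 ✓, 35 mod 4 = 3 ✓

x ≡ 35 (mod 44)


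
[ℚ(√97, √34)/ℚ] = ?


[ℚ(√97,√34):ℚ] = [ℚ(√97,√34):ℚ(√97)]·[ℚ(√97):ℚ] = 2·2 = 4

[ℚ(√97, √34)/ℚ] = 4


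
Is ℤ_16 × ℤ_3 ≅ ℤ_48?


Comparing ℤ_16 × ℤ_3 and ℤ_48:
gcd(16,3) = 1, so ℤ_16 × ℤ_3 ≅ ℤ_48 (CRT)

Yes, ℤ_16 × ℤ_3 ≅ ℤ_48


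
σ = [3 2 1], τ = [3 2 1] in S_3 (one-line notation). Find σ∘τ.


σ∘τ: apply τ first, then σ
1 →τ 3 →σ 1
2 →τ 2 →σ 2
3 →τ 1 →σ 3

σ∘τ = [1 2 3]


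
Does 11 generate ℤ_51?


g generates ℤ_n iff gcd(g, n) = 1
gcd(11, 51) = 1
Since gcd = 1, 11 is a generator.

Yes, 11 generates ℤ_51


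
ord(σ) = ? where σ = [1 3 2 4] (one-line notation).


Cycle decomposition: (2 3)
Cycle lengths: 2
Order = lcm(2) = 2

ord(σ) = 2


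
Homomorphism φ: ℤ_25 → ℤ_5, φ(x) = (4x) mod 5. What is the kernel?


Kernel = preimage of identity
ker(φ) = {x ∈ ℤ_25 : 4x ≡ 0 (mod 5)}. Since 5 | 25, φ is well-defined. The kernel is the cyclic subgroup ⟨5⟩ of ℤ_25 (order 5), i.e. {0, 5, 10, 15, 20}

ker(φ) = {0, 5, 10, 15, 20}


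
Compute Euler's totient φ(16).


φ(n) = count of k ∈ {1,...,n} with gcd(k,n)=1
Coprimes to 16: {1, 3, 5, 7, 9, 11, 13, 15}
Count: 8

φ(16) = 8


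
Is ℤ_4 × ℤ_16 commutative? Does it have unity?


Direct product ring; commutative with unity (1,1); but (1,0)·(0,1) = (0,0) gives zero divisors, so not an integral domain
Commutative: Yes
Integral domain: No
Has unity: Yes

ℤ_4 × ℤ_16: Commutative=Yes, Unity=Yes


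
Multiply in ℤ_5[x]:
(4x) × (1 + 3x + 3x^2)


Expand and collect like terms; reduce coefficients mod 5:
x^0: 0·1 = 0 ≡ 0 (mod 5)
x^1: 0·3 + 4·1 = 4 ≡ 4 (mod 5)
x^2: 0·3 + 4·3 = 12 ≡ 2 (mod 5)
x^3: 4·3 = 12 ≡ 2 (mod 5)
Result: 4x + 2x^2 + 2x^3

f · g = 4x + 2x^2 + 2x^3


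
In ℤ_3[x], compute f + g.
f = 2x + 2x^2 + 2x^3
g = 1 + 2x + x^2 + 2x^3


Add coefficients mod 3:
x^0: 0 + 1 = 1 (mod 3)
x^1: 2 + 2 = 1 (mod 3)
x^2: 2 + 1 = 0 (mod 3)
x^3: 2 + 2 = 1 (mod 3)
Result: 1 + x + x^3

f + g = 1 + x + x^3


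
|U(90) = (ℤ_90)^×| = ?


U(n) is the group of units mod n; |U(n)| = φ(n)
|U(90)| = φ(90) = 24

|U(90) = (ℤ_90)^×| = 24


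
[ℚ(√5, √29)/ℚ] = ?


[ℚ(√5,√29):ℚ] = [ℚ(√5,√29):ℚ(√5)]·[ℚ(√5):ℚ] = 2·2 = 4

[ℚ(√5, √29)/ℚ] = 4


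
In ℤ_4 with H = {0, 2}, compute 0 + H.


0 + H = {0 + h (mod 4) : h ∈ H}
0+0=0, 0+2=2

0 + H = {0, 2}


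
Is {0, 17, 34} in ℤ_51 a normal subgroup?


H = {0, 17, 34} in ℤ_51
ℤ_51 is abelian; every subgroup of an abelian group is normal

Yes, normal subgroup


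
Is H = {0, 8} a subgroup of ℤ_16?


Subgroup test for H = {0, 8} in (ℤ_16, +):
(1) 0 ∈ H? Yes
(2) Closure: for all a,b ∈ H, (a+b) mod 16 ∈ H? Yes
(3) Inverses: for all a ∈ H, -a mod 16 ∈ H? Yes

Yes, H is a subgroup of ℤ_16


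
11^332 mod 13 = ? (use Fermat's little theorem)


Fermat's little theorem: if p is prime and gcd(a,p)=1, then a^(p-1) ≡ 1 (mod p)
p = 13 is prime, gcd(11,13) = 1
Reduce exponent: 332 mod 12 = 8
So 11^332 ≡ 11^8 (mod 13)
11^8 mod 13 = 9

11^332 ≡ 9 (mod 13)


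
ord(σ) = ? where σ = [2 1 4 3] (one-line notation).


Cycle decomposition: (1 2) (3 4)
Cycle lengths: 2, 2
Order = lcm(2, 2) = 2

ord(σ) = 2


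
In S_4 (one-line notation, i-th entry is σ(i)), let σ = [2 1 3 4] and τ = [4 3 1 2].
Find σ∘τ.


σ∘τ: apply τ first, then σ
1 →τ 4 →σ 4
2 →τ 3 →σ 3
3 →τ 1 →σ 2
4 →τ 2 →σ 1

σ∘τ = [4 3 2 1]


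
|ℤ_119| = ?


ℤ_n has n elements.

|ℤ_119| = 119


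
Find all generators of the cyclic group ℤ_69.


g generates ℤ_n iff gcd(g,n) = 1
Prime factors of 69: 3, 23
Generators are g ∈ {1,...,68} not divisible by any of these primes.
Generators: {1, 2, 4, 5, 7, 8, 10, 11, 13, 14, 16, 17, 19, 20, 22, 25, 26, 28, 29, 31, 32, 34, 35, 37, 38, 40, 41, 43, 44, 47, 49, 50, 52, 53, 55, 56, 58, 59, 61, 62, 64, 65, 67, 68}
Number of generators = φ(69) = 44

Generators of ℤ_69 = {1, 2, 4, 5, 7, 8, 10, 11, 13, 14, 16, 17, 19, 20, 22, 25, 26, 28, 29, 31, 32, 34, 35, 37, 38, 40, 41, 43, 44, 47, 49, 50, 52, 53, 55, 56, 58, 59, 61, 62, 64, 65, 67, 68}


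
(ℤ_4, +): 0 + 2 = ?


Operation: addition mod 4
0 + 2 = (a + b) mod 4 with a = 0, b = 2

0 + 2 = 2


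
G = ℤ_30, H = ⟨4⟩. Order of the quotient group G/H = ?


|⟨4⟩| = n / gcd(4, 30) = 30 / 2 = 15
H is normal (ℤ_30 is abelian).
|G/H| = |G| / |H| = 30 / 15 = 2

|G/H| = 2
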